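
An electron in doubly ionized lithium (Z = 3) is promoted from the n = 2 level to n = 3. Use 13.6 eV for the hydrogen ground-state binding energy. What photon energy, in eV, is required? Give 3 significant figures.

The Bohr energies scale as Z², so for Z = 3: E_n = −122.4/n² eV.
E_3 = −122.4/9 = −13.60 eV and E_2 = −122.4/4 = −30.60 eV.
The photon energy is |E_3 − E_2| = 17.0 eV.

17.0 eV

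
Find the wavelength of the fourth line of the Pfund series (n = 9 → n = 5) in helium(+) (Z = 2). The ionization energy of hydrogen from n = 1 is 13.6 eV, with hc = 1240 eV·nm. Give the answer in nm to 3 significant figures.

824 nm

The Pfund series terminates on n_f = 5; the fourth line has n_i = 5+4 = 9.
ΔE = 54.40 × (1/5² − 1/9²) = 1.504 eV.
λ = 1240 / 1.504 = 824 nm.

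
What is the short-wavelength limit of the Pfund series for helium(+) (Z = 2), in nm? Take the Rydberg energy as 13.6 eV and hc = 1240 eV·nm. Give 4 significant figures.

569.9 nm

The Pfund series has lower level n_f = 5; the series limit corresponds to n_i → ∞.
ΔE_max = 13.6 × 4 / 5² = 2.176 eV.
λ_min = 1240 / 2.176 = 569.9 nm.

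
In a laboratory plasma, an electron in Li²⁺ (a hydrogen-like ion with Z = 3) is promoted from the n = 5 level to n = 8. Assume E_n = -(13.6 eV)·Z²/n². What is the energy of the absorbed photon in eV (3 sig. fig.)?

2.98 eV

The Bohr energies scale as Z², so for Z = 3: E_n = −122.4/n² eV.
E_8 = −122.4/64 = −1.913 eV and E_5 = −122.4/25 = −4.896 eV.
The photon energy is |E_8 − E_5| = 2.98 eV.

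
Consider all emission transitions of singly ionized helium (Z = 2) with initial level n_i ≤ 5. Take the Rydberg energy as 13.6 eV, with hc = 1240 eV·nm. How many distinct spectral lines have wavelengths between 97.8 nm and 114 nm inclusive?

1

Enumerate all n_i → n_f pairs with 1 ≤ n_f < n_i ≤ 5 and compute λ = 1240 / [13.6·4·(1/n_f² − 1/n_i²)].
Lines falling in [97.8, 114] nm: 5→2 (108.5 nm).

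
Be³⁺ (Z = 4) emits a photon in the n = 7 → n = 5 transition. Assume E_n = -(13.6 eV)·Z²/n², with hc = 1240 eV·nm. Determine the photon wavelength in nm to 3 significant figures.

For Z = 4 the level energies scale as Z², so the effective Rydberg energy is 13.6 × 16 = 217.6 eV.
ΔE = 217.6 × (1/5² − 1/7²) = 217.6 × 0.01959 = 4.263 eV.
λ = hc/ΔE = 1240 / 4.263 = 291 nm.

291 nm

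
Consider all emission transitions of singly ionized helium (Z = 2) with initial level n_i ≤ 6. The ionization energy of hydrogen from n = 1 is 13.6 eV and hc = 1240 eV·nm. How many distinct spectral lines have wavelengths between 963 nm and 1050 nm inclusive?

Enumerate all n_i → n_f pairs with 1 ≤ n_f < n_i ≤ 6 and compute λ = 1240 / [13.6·4·(1/n_f² − 1/n_i²)].
Lines falling in [963, 1050] nm: 5→4 (1013 nm).

1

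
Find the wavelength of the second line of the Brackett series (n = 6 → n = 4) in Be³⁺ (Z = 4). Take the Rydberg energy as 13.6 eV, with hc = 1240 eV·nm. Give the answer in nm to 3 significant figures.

The Brackett series terminates on n_f = 4; the second line has n_i = 4+2 = 6.
ΔE = 217.6 × (1/4² − 1/6²) = 7.556 eV.
λ = 1240 / 7.556 = 164 nm.

164 nm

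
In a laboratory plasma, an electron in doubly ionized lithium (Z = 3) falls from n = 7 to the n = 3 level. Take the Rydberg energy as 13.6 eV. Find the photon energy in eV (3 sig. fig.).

11.1 eV

The Bohr energies scale as Z², so for Z = 3: E_n = −122.4/n² eV.
E_7 = −122.4/49 = −2.498 eV and E_3 = −122.4/9 = −13.60 eV.
The photon energy is |E_7 − E_3| = 11.1 eV.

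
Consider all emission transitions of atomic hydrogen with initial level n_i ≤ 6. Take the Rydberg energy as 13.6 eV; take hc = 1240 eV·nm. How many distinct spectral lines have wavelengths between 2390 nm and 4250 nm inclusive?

Enumerate all n_i → n_f pairs with 1 ≤ n_f < n_i ≤ 6 and compute λ = 1240 / [13.6·1·(1/n_f² − 1/n_i²)].
Lines falling in [2390, 4250] nm: 6→4 (2626 nm), 5→4 (4052 nm).

2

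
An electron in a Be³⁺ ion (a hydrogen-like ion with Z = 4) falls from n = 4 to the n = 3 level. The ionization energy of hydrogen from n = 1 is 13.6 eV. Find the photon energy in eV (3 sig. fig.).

The Bohr energies scale as Z², so for Z = 4: E_n = −217.6/n² eV.
E_4 = −217.6/16 = −13.60 eV and E_3 = −217.6/9 = −24.18 eV.
The photon energy is |E_4 − E_3| = 10.6 eV.

10.6 eV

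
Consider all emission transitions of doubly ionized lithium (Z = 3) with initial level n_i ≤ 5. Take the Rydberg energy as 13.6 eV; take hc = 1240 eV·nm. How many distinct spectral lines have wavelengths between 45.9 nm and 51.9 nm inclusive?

Enumerate all n_i → n_f pairs with 1 ≤ n_f < n_i ≤ 5 and compute λ = 1240 / [13.6·9·(1/n_f² − 1/n_i²)].
Lines falling in [45.9, 51.9] nm: 5→2 (48.24 nm).

1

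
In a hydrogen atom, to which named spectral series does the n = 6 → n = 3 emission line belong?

The series is set by the lower level: n_f = 3 is the Paschen series.

Paschen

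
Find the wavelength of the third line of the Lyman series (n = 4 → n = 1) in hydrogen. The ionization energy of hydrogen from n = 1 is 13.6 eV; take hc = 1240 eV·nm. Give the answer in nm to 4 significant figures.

97.25 nm

The Lyman series terminates on n_f = 1; the third line has n_i = 1+3 = 4.
ΔE = 13.60 × (1/1² − 1/4²) = 12.75 eV.
λ = 1240 / 12.75 = 97.25 nm.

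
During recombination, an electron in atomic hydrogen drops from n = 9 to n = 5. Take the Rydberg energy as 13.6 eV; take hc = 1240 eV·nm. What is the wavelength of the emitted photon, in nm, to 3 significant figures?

3300 nm

ΔE = 13.60 × (1/5² − 1/9²) = 13.60 × 0.02765 = 0.3761 eV.
λ = hc/ΔE = 1240 / 0.3761 = 3300 nm.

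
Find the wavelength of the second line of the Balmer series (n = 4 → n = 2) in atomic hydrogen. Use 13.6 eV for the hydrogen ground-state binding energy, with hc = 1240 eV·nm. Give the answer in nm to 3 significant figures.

The Balmer series terminates on n_f = 2; the second line has n_i = 2+2 = 4.
ΔE = 13.60 × (1/2² − 1/4²) = 2.550 eV.
λ = 1240 / 2.550 = 486 nm.

486 nm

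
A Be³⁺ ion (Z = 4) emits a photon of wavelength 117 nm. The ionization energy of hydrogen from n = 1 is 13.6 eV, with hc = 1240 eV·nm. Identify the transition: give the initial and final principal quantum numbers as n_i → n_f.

The photon energy is ΔE = hc/λ = 1240 / 117 = 10.60 eV.
With Z = 4, ΔE = 217.6 × (1/n_f² − 1/n_i²), so 1/n_f² − 1/n_i² = 0.04871.
Trying n_f = 3 gives 1/n_i² = 0.06241, i.e. n_i ≈ 4; this pair matches.

n_i = 4, n_f = 3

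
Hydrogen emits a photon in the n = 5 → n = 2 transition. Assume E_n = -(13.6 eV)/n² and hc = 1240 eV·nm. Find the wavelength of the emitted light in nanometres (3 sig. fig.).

ΔE = 13.60 × (1/2² − 1/5²) = 13.60 × 0.2100 = 2.856 eV.
λ = hc/ΔE = 1240 / 2.856 = 434 nm.

434 nm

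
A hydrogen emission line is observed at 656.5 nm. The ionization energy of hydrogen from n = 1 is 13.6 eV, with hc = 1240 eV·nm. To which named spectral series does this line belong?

Balmer

ΔE = 1240/656.5 = 1.889 eV.
This matches 13.6 × (1/2² − 1/3²), so n_f = 2: the Balmer series.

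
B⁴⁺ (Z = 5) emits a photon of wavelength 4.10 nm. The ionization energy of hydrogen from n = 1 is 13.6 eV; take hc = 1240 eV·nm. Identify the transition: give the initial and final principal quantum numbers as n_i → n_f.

The photon energy is ΔE = hc/λ = 1240 / 4.10 = 302.4 eV.
With Z = 5, ΔE = 340.0 × (1/n_f² − 1/n_i²), so 1/n_f² − 1/n_i² = 0.8895.
Trying n_f = 1 gives 1/n_i² = 0.1105, i.e. n_i ≈ 3; this pair matches.

n_i = 3, n_f = 1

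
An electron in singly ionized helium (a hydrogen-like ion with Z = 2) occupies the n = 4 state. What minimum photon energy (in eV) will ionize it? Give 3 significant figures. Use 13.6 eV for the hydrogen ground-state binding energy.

3.40 eV

E_n = −13.6 Z²/n² = −54.40/n² eV for Z = 2.
E_4 = −54.40/16 = −3.40 eV, so ionization (to E = 0) requires 3.40 eV.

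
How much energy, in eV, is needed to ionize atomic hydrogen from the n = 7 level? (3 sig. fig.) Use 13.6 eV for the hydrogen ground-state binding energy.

E_7 = −13.60/49 = −0.278 eV, so ionization (to E = 0) requires 0.278 eV.

0.278 eV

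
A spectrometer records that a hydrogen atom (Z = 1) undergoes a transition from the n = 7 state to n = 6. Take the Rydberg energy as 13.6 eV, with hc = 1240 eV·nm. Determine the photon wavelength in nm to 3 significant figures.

12400 nm

ΔE = 13.60 × (1/6² − 1/7²) = 13.60 × 0.007370 = 0.1002 eV.
λ = hc/ΔE = 1240 / 0.1002 = 12400 nm.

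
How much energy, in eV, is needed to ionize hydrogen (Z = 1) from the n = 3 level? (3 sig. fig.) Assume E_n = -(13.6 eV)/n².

1.51 eV

E_3 = −13.60/9 = −1.51 eV, so ionization (to E = 0) requires 1.51 eV.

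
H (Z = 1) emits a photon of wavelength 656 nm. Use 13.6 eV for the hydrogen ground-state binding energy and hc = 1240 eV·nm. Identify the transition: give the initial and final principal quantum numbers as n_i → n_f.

n_i = 3, n_f = 2

The photon energy is ΔE = hc/λ = 1240 / 656 = 1.890 eV.
With Z = 1, ΔE = 13.60 × (1/n_f² − 1/n_i²), so 1/n_f² − 1/n_i² = 0.1390.
Trying n_f = 2 gives 1/n_i² = 0.1110, i.e. n_i ≈ 3; this pair matches.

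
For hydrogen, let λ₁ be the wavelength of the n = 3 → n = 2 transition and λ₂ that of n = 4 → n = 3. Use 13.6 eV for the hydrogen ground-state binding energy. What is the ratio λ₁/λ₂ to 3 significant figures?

0.350

λ ∝ 1/ΔE ∝ 1/(1/n_f² − 1/n_i²), and the Z² and hc factors cancel in the ratio.
λ₁/λ₂ = (1/3² − 1/4²)/(1/2² − 1/3²) = 0.04861/0.1389 = 0.350.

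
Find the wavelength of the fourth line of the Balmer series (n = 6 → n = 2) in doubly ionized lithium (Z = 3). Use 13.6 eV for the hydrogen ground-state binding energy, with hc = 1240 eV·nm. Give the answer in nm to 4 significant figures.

45.59 nm

The Balmer series terminates on n_f = 2; the fourth line has n_i = 2+4 = 6.
ΔE = 122.4 × (1/2² − 1/6²) = 27.20 eV.
λ = 1240 / 27.20 = 45.59 nm.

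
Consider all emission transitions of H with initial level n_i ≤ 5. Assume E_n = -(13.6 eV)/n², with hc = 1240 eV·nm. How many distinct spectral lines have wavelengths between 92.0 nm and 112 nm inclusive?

Enumerate all n_i → n_f pairs with 1 ≤ n_f < n_i ≤ 5 and compute λ = 1240 / [13.6·1·(1/n_f² − 1/n_i²)].
Lines falling in [92.0, 112] nm: 5→1 (94.98 nm), 4→1 (97.25 nm), 3→1 (102.6 nm).

3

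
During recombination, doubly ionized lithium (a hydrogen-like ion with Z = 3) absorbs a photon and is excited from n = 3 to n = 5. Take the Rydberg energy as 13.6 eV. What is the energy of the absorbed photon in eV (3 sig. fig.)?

8.70 eV

The Bohr energies scale as Z², so for Z = 3: E_n = −122.4/n² eV.
E_5 = −122.4/25 = −4.896 eV and E_3 = −122.4/9 = −13.60 eV.
The photon energy is |E_5 − E_3| = 8.70 eV.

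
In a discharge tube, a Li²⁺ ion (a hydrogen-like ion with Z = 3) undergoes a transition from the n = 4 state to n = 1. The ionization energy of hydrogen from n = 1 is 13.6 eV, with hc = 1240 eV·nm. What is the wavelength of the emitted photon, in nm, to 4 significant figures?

10.81 nm

For Z = 3 the level energies scale as Z², so the effective Rydberg energy is 13.6 × 9 = 122.4 eV.
ΔE = 122.4 × (1/1² − 1/4²) = 122.4 × 0.9375 = 114.8 eV.
λ = hc/ΔE = 1240 / 114.8 = 10.81 nm.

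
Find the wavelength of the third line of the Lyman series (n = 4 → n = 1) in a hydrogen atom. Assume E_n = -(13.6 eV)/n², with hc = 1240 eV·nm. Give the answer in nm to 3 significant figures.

97.3 nm

The Lyman series terminates on n_f = 1; the third line has n_i = 1+3 = 4.
ΔE = 13.60 × (1/1² − 1/4²) = 12.75 eV.
λ = 1240 / 12.75 = 97.3 nm.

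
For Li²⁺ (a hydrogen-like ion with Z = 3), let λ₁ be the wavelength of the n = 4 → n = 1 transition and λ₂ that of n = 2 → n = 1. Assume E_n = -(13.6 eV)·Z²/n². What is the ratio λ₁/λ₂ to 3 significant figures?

λ ∝ 1/ΔE ∝ 1/(1/n_f² − 1/n_i²), and the Z² and hc factors cancel in the ratio.
λ₁/λ₂ = (1/1² − 1/2²)/(1/1² − 1/4²) = 0.7500/0.9375 = 0.800.

0.800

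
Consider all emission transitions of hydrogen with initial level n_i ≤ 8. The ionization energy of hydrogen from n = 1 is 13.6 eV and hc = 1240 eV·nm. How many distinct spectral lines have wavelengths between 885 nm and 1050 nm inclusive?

Enumerate all n_i → n_f pairs with 1 ≤ n_f < n_i ≤ 8 and compute λ = 1240 / [13.6·1·(1/n_f² − 1/n_i²)].
Lines falling in [885, 1050] nm: 8→3 (954.9 nm), 7→3 (1005 nm).

2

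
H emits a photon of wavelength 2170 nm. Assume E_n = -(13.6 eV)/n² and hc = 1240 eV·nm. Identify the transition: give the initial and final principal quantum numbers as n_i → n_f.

The photon energy is ΔE = hc/λ = 1240 / 2170 = 0.5714 eV.
With Z = 1, ΔE = 13.60 × (1/n_f² − 1/n_i²), so 1/n_f² − 1/n_i² = 0.04202.
Trying n_f = 4 gives 1/n_i² = 0.02048, i.e. n_i ≈ 7; this pair matches.

n_i = 7, n_f = 4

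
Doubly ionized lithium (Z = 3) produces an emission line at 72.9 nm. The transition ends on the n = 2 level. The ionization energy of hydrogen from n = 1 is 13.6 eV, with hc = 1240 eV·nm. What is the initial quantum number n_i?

The photon energy is ΔE = hc/λ = 1240 / 72.9 = 17.01 eV.
With Z = 3, ΔE = 122.4 × (1/n_f² − 1/n_i²), so 1/n_f² − 1/n_i² = 0.1390.
With n_f = 2: 1/n_i² = 1/4 − 0.1390 = 0.1110, so n_i ≈ 3.00.

n_i = 3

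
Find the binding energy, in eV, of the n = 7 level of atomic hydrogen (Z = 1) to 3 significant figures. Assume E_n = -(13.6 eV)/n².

0.278 eV

E_7 = −13.60/49 = −0.278 eV, so ionization (to E = 0) requires 0.278 eV.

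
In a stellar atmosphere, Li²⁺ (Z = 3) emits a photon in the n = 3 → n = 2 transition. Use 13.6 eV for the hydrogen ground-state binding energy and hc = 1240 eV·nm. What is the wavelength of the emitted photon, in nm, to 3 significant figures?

72.9 nm

For Z = 3 the level energies scale as Z², so the effective Rydberg energy is 13.6 × 9 = 122.4 eV.
ΔE = 122.4 × (1/2² − 1/3²) = 122.4 × 0.1389 = 17.00 eV.
λ = hc/ΔE = 1240 / 17.00 = 72.9 nm.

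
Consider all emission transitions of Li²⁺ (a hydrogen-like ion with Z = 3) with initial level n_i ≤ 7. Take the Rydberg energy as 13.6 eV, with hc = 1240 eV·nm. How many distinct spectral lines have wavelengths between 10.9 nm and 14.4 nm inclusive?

2

Enumerate all n_i → n_f pairs with 1 ≤ n_f < n_i ≤ 7 and compute λ = 1240 / [13.6·9·(1/n_f² − 1/n_i²)].
Lines falling in [10.9, 14.4] nm: 3→1 (11.40 nm), 2→1 (13.51 nm).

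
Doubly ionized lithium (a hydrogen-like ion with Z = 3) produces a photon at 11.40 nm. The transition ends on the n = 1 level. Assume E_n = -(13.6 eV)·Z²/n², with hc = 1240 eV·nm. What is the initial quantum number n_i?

The photon energy is ΔE = hc/λ = 1240 / 11.40 = 108.8 eV.
With Z = 3, ΔE = 122.4 × (1/n_f² − 1/n_i²), so 1/n_f² − 1/n_i² = 0.8887.
With n_f = 1: 1/n_i² = 1/1 − 0.8887 = 0.1113, so n_i ≈ 3.00.

n_i = 3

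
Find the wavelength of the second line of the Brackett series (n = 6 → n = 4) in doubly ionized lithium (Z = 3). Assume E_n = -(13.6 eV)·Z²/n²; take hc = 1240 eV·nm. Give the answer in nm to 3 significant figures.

The Brackett series terminates on n_f = 4; the second line has n_i = 4+2 = 6.
ΔE = 122.4 × (1/4² − 1/6²) = 4.250 eV.
λ = 1240 / 4.250 = 292 nm.

292 nm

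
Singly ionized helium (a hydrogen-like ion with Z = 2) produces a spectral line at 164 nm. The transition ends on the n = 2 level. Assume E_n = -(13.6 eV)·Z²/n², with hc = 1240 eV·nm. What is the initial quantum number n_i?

n_i = 3

The photon energy is ΔE = hc/λ = 1240 / 164 = 7.561 eV.
With Z = 2, ΔE = 54.40 × (1/n_f² − 1/n_i²), so 1/n_f² − 1/n_i² = 0.1390.
With n_f = 2: 1/n_i² = 1/4 − 0.1390 = 0.1110, so n_i ≈ 3.00.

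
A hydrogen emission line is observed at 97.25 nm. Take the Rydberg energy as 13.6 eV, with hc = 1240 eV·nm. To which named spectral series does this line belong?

Lyman

ΔE = 1240/97.25 = 12.75 eV.
This matches 13.6 × (1/1² − 1/4²), so n_f = 1: the Lyman series.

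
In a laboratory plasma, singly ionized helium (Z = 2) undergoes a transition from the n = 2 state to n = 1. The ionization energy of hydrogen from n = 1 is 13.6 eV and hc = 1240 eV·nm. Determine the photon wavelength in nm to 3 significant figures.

For Z = 2 the level energies scale as Z², so the effective Rydberg energy is 13.6 × 4 = 54.40 eV.
ΔE = 54.40 × (1/1² − 1/2²) = 54.40 × 0.7500 = 40.80 eV.
λ = hc/ΔE = 1240 / 40.80 = 30.4 nm.

30.4 nm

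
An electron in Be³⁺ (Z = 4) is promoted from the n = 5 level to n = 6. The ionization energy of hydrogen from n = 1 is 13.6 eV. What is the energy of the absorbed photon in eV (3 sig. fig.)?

The Bohr energies scale as Z², so for Z = 4: E_n = −217.6/n² eV.
E_6 = −217.6/36 = −6.044 eV and E_5 = −217.6/25 = −8.704 eV.
The photon energy is |E_6 − E_5| = 2.66 eV.

2.66 eV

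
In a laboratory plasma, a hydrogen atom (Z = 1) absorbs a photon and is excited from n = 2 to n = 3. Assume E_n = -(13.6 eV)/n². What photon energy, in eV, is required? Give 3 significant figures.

E_3 = −13.60/9 = −1.511 eV and E_2 = −13.60/4 = −3.400 eV.
The photon energy is |E_3 − E_2| = 1.89 eV.

1.89 eV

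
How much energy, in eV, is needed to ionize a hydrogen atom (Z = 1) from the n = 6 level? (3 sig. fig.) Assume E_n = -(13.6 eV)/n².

0.378 eV

E_6 = −13.60/36 = −0.378 eV, so ionization (to E = 0) requires 0.378 eV.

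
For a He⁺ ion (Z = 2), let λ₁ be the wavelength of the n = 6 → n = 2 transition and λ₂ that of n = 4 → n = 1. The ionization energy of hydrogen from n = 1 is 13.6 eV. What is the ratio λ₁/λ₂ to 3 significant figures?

λ ∝ 1/ΔE ∝ 1/(1/n_f² − 1/n_i²), and the Z² and hc factors cancel in the ratio.
λ₁/λ₂ = (1/1² − 1/4²)/(1/2² − 1/6²) = 0.9375/0.2222 = 4.22.

4.22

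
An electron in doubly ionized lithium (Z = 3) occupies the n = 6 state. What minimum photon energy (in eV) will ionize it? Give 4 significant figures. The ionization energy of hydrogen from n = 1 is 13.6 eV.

E_n = −13.6 Z²/n² = −122.4/n² eV for Z = 3.
E_6 = −122.4/36 = −3.400 eV, so ionization (to E = 0) requires 3.400 eV.

3.400 eV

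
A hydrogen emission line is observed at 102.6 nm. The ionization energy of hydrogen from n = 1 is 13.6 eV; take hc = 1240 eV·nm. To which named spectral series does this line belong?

ΔE = 1240/102.6 = 12.09 eV.
This matches 13.6 × (1/1² − 1/3²), so n_f = 1: the Lyman series.

Lyman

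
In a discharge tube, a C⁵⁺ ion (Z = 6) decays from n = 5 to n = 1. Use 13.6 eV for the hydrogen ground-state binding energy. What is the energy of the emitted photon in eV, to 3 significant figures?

470 eV

The Bohr energies scale as Z², so for Z = 6: E_n = −489.6/n² eV.
E_5 = −489.6/25 = −19.58 eV and E_1 = −489.6/1 = −489.6 eV.
The photon energy is |E_5 − E_1| = 470 eV.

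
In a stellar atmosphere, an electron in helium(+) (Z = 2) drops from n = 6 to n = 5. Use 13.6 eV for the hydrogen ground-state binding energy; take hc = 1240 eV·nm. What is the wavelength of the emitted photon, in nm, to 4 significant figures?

1865 nm

For Z = 2 the level energies scale as Z², so the effective Rydberg energy is 13.6 × 4 = 54.40 eV.
ΔE = 54.40 × (1/5² − 1/6²) = 54.40 × 0.01222 = 0.6649 eV.
λ = hc/ΔE = 1240 / 0.6649 = 1865 nm.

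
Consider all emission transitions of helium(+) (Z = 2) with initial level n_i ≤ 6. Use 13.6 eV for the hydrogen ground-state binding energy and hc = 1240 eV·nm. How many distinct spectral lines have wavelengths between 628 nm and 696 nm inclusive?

1

Enumerate all n_i → n_f pairs with 1 ≤ n_f < n_i ≤ 6 and compute λ = 1240 / [13.6·4·(1/n_f² − 1/n_i²)].
Lines falling in [628, 696] nm: 6→4 (656.5 nm).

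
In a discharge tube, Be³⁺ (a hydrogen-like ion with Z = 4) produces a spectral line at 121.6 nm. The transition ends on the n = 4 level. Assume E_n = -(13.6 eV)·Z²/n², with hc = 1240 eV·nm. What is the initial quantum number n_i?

n_i = 8

The photon energy is ΔE = hc/λ = 1240 / 121.6 = 10.20 eV.
With Z = 4, ΔE = 217.6 × (1/n_f² − 1/n_i²), so 1/n_f² − 1/n_i² = 0.04686.
With n_f = 4: 1/n_i² = 1/16 − 0.04686 = 0.01564, so n_i ≈ 8.00.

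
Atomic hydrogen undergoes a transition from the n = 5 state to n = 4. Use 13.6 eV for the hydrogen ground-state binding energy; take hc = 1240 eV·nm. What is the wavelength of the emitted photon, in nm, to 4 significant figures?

4052 nm

ΔE = 13.60 × (1/4² − 1/5²) = 13.60 × 0.02250 = 0.3060 eV.
λ = hc/ΔE = 1240 / 0.3060 = 4052 nm.
This line belongs to the Brackett series.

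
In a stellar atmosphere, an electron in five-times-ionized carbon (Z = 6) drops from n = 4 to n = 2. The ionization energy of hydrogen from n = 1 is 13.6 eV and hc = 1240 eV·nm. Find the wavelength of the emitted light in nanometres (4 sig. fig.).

13.51 nm

For Z = 6 the level energies scale as Z², so the effective Rydberg energy is 13.6 × 36 = 489.6 eV.
ΔE = 489.6 × (1/2² − 1/4²) = 489.6 × 0.1875 = 91.80 eV.
λ = hc/ΔE = 1240 / 91.80 = 13.51 nm.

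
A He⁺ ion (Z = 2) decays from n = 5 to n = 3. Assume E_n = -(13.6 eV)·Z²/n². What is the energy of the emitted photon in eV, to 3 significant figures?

The Bohr energies scale as Z², so for Z = 2: E_n = −54.40/n² eV.
E_5 = −54.40/25 = −2.176 eV and E_3 = −54.40/9 = −6.044 eV.
The photon energy is |E_5 − E_3| = 3.87 eV.

3.87 eV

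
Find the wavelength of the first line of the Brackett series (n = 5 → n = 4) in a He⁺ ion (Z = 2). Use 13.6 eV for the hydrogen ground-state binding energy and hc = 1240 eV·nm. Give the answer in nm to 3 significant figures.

The Brackett series terminates on n_f = 4; the first line has n_i = 4+1 = 5.
ΔE = 54.40 × (1/4² − 1/5²) = 1.224 eV.
λ = 1240 / 1.224 = 1010 nm.

1010 nm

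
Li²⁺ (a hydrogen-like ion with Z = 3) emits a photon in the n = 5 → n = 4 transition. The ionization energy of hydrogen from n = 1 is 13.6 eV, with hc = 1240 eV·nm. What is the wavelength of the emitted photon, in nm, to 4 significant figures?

For Z = 3 the level energies scale as Z², so the effective Rydberg energy is 13.6 × 9 = 122.4 eV.
ΔE = 122.4 × (1/4² − 1/5²) = 122.4 × 0.02250 = 2.754 eV.
λ = hc/ΔE = 1240 / 2.754 = 450.3 nm.

450.3 nm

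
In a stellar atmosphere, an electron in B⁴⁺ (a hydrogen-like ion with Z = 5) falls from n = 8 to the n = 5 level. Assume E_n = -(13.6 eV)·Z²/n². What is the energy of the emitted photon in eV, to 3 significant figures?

8.29 eV

The Bohr energies scale as Z², so for Z = 5: E_n = −340.0/n² eV.
E_8 = −340.0/64 = −5.313 eV and E_5 = −340.0/25 = −13.60 eV.
The photon energy is |E_8 − E_5| = 8.29 eV.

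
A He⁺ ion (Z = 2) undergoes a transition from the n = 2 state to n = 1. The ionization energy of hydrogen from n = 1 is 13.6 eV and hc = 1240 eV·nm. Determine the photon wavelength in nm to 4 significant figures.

For Z = 2 the level energies scale as Z², so the effective Rydberg energy is 13.6 × 4 = 54.40 eV.
ΔE = 54.40 × (1/1² − 1/2²) = 54.40 × 0.7500 = 40.80 eV.
λ = hc/ΔE = 1240 / 40.80 = 30.39 nm.

30.39 nm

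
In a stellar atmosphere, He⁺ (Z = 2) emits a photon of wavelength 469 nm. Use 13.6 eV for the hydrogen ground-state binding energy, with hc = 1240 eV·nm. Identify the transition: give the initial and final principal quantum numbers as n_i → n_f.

n_i = 4, n_f = 3

The photon energy is ΔE = hc/λ = 1240 / 469 = 2.644 eV.
With Z = 2, ΔE = 54.40 × (1/n_f² − 1/n_i²), so 1/n_f² − 1/n_i² = 0.04860.
Trying n_f = 3 gives 1/n_i² = 0.06251, i.e. n_i ≈ 4; this pair matches.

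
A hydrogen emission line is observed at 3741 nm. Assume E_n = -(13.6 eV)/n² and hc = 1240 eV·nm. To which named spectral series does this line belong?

ΔE = 1240/3741 = 0.3315 eV.
This matches 13.6 × (1/5² − 1/8²), so n_f = 5: the Pfund series.

Pfund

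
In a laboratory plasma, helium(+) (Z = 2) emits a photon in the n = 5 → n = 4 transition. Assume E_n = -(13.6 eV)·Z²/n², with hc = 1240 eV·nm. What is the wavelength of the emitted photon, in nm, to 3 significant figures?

1010 nm

For Z = 2 the level energies scale as Z², so the effective Rydberg energy is 13.6 × 4 = 54.40 eV.
ΔE = 54.40 × (1/4² − 1/5²) = 54.40 × 0.02250 = 1.224 eV.
λ = hc/ΔE = 1240 / 1.224 = 1010 nm.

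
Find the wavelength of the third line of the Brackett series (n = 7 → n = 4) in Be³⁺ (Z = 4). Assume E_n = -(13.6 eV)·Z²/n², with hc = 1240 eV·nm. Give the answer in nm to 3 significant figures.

135 nm

The Brackett series terminates on n_f = 4; the third line has n_i = 4+3 = 7.
ΔE = 217.6 × (1/4² − 1/7²) = 9.159 eV.
λ = 1240 / 9.159 = 135 nm.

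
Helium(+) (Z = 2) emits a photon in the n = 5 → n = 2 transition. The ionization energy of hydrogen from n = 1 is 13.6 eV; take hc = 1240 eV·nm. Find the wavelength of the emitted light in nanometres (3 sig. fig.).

For Z = 2 the level energies scale as Z², so the effective Rydberg energy is 13.6 × 4 = 54.40 eV.
ΔE = 54.40 × (1/2² − 1/5²) = 54.40 × 0.2100 = 11.42 eV.
λ = hc/ΔE = 1240 / 11.42 = 109 nm.

109 nm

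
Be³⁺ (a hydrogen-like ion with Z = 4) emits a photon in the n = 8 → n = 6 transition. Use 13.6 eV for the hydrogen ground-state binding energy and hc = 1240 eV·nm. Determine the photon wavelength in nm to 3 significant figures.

469 nm

For Z = 4 the level energies scale as Z², so the effective Rydberg energy is 13.6 × 16 = 217.6 eV.
ΔE = 217.6 × (1/6² − 1/8²) = 217.6 × 0.01215 = 2.644 eV.
λ = hc/ΔE = 1240 / 2.644 = 469 nm.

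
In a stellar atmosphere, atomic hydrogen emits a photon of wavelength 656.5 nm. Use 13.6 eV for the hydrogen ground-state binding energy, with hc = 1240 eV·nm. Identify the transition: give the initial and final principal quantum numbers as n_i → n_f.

The photon energy is ΔE = hc/λ = 1240 / 656.5 = 1.889 eV.
With Z = 1, ΔE = 13.60 × (1/n_f² − 1/n_i²), so 1/n_f² − 1/n_i² = 0.1389.
Trying n_f = 2 gives 1/n_i² = 0.1111, i.e. n_i ≈ 3; this pair matches.

n_i = 3, n_f = 2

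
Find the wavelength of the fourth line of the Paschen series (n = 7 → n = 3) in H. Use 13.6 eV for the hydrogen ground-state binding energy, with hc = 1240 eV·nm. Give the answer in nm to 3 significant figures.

1010 nm

The Paschen series terminates on n_f = 3; the fourth line has n_i = 3+4 = 7.
ΔE = 13.60 × (1/3² − 1/7²) = 1.234 eV.
λ = 1240 / 1.234 = 1010 nm.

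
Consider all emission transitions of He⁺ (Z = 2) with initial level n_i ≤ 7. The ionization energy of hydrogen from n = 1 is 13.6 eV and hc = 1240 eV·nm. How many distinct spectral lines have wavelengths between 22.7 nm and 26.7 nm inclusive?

5

Enumerate all n_i → n_f pairs with 1 ≤ n_f < n_i ≤ 7 and compute λ = 1240 / [13.6·4·(1/n_f² − 1/n_i²)].
Lines falling in [22.7, 26.7] nm: 7→1 (23.27 nm), 6→1 (23.45 nm), 5→1 (23.74 nm), 4→1 (24.31 nm), 3→1 (25.64 nm).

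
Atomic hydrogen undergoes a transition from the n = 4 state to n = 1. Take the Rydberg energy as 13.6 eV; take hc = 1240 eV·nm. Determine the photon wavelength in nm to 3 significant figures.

97.3 nm

ΔE = 13.60 × (1/1² − 1/4²) = 13.60 × 0.9375 = 12.75 eV.
λ = hc/ΔE = 1240 / 12.75 = 97.3 nm.
This line belongs to the Lyman series.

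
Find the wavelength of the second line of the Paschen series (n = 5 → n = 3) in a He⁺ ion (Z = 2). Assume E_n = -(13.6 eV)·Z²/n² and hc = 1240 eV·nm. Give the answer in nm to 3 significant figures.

The Paschen series terminates on n_f = 3; the second line has n_i = 3+2 = 5.
ΔE = 54.40 × (1/3² − 1/5²) = 3.868 eV.
λ = 1240 / 3.868 = 321 nm.

321 nm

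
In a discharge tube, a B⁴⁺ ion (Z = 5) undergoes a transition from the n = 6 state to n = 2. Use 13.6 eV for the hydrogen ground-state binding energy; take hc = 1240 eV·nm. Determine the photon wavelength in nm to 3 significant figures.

For Z = 5 the level energies scale as Z², so the effective Rydberg energy is 13.6 × 25 = 340.0 eV.
ΔE = 340.0 × (1/2² − 1/6²) = 340.0 × 0.2222 = 75.56 eV.
λ = hc/ΔE = 1240 / 75.56 = 16.4 nm.

16.4 nm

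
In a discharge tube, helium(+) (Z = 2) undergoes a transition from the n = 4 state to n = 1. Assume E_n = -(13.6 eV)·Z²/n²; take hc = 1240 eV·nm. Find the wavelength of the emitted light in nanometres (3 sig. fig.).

24.3 nm

For Z = 2 the level energies scale as Z², so the effective Rydberg energy is 13.6 × 4 = 54.40 eV.
ΔE = 54.40 × (1/1² − 1/4²) = 54.40 × 0.9375 = 51.00 eV.
λ = hc/ΔE = 1240 / 51.00 = 24.3 nm.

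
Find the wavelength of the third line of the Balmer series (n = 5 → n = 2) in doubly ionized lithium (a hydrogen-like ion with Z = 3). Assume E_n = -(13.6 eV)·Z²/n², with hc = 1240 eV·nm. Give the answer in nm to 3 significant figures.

The Balmer series terminates on n_f = 2; the third line has n_i = 2+3 = 5.
ΔE = 122.4 × (1/2² − 1/5²) = 25.70 eV.
λ = 1240 / 25.70 = 48.2 nm.

48.2 nm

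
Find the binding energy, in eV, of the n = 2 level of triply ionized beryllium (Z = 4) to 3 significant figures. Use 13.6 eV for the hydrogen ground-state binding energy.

54.4 eV

E_n = −13.6 Z²/n² = −217.6/n² eV for Z = 4.
E_2 = −217.6/4 = −54.4 eV, so ionization (to E = 0) requires 54.4 eV.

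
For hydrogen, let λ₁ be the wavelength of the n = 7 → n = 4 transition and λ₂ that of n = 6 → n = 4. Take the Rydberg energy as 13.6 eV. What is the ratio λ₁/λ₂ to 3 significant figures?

0.825

λ ∝ 1/ΔE ∝ 1/(1/n_f² − 1/n_i²), and the Z² and hc factors cancel in the ratio.
λ₁/λ₂ = (1/4² − 1/6²)/(1/4² − 1/7²) = 0.03472/0.04209 = 0.825.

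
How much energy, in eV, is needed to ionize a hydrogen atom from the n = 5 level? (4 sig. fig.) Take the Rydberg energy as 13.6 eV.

0.5440 eV

E_5 = −13.60/25 = −0.5440 eV, so ionization (to E = 0) requires 0.5440 eV.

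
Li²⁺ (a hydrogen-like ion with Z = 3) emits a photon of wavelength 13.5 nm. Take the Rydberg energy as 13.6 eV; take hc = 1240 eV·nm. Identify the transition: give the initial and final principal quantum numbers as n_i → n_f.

n_i = 2, n_f = 1

The photon energy is ΔE = hc/λ = 1240 / 13.5 = 91.85 eV.
With Z = 3, ΔE = 122.4 × (1/n_f² − 1/n_i²), so 1/n_f² − 1/n_i² = 0.7504.
Trying n_f = 1 gives 1/n_i² = 0.2496, i.e. n_i ≈ 2; this pair matches.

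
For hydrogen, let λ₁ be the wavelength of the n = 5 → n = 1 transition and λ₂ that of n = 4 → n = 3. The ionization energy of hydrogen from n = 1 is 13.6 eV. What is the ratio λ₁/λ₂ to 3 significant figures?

0.0506

λ ∝ 1/ΔE ∝ 1/(1/n_f² − 1/n_i²), and the Z² and hc factors cancel in the ratio.
λ₁/λ₂ = (1/3² − 1/4²)/(1/1² − 1/5²) = 0.04861/0.9600 = 0.0506.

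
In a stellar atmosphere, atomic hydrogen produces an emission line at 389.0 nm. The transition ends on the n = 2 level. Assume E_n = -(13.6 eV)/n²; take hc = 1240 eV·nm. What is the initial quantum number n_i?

The photon energy is ΔE = hc/λ = 1240 / 389.0 = 3.188 eV.
With Z = 1, ΔE = 13.60 × (1/n_f² − 1/n_i²), so 1/n_f² − 1/n_i² = 0.2344.
With n_f = 2: 1/n_i² = 1/4 − 0.2344 = 0.01561, so n_i ≈ 8.00.

n_i = 8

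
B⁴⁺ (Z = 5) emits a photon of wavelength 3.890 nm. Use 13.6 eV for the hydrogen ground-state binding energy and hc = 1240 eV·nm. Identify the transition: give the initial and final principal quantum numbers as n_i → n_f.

n_i = 4, n_f = 1

The photon energy is ΔE = hc/λ = 1240 / 3.890 = 318.8 eV.
With Z = 5, ΔE = 340.0 × (1/n_f² − 1/n_i²), so 1/n_f² − 1/n_i² = 0.9375.
Trying n_f = 1 gives 1/n_i² = 0.06245, i.e. n_i ≈ 4; this pair matches.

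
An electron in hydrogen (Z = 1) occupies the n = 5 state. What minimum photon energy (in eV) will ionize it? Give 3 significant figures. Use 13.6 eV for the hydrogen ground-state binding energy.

E_5 = −13.60/25 = −0.544 eV, so ionization (to E = 0) requires 0.544 eV.

0.544 eV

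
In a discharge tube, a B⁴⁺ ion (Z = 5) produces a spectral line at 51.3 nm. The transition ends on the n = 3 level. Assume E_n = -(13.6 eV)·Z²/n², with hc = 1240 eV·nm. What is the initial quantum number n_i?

n_i = 5

The photon energy is ΔE = hc/λ = 1240 / 51.3 = 24.17 eV.
With Z = 5, ΔE = 340.0 × (1/n_f² − 1/n_i²), so 1/n_f² − 1/n_i² = 0.07109.
With n_f = 3: 1/n_i² = 1/9 − 0.07109 = 0.04002, so n_i ≈ 5.00.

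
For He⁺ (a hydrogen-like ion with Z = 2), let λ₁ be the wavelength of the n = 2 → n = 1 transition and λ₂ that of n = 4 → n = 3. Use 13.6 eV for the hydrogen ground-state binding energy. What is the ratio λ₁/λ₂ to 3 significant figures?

λ ∝ 1/ΔE ∝ 1/(1/n_f² − 1/n_i²), and the Z² and hc factors cancel in the ratio.
λ₁/λ₂ = (1/3² − 1/4²)/(1/1² − 1/2²) = 0.04861/0.7500 = 0.0648.

0.0648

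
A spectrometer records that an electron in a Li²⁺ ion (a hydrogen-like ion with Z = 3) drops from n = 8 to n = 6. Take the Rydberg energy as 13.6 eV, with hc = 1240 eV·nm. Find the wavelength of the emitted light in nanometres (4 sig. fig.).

For Z = 3 the level energies scale as Z², so the effective Rydberg energy is 13.6 × 9 = 122.4 eV.
ΔE = 122.4 × (1/6² − 1/8²) = 122.4 × 0.01215 = 1.488 eV.
λ = hc/ΔE = 1240 / 1.488 = 833.6 nm.

833.6 nm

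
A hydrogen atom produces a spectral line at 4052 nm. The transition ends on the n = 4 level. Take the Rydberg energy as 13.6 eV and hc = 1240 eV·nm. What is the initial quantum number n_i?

n_i = 5

The photon energy is ΔE = hc/λ = 1240 / 4052 = 0.3060 eV.
With Z = 1, ΔE = 13.60 × (1/n_f² − 1/n_i²), so 1/n_f² − 1/n_i² = 0.02250.
With n_f = 4: 1/n_i² = 1/16 − 0.02250 = 0.04000, so n_i ≈ 5.00.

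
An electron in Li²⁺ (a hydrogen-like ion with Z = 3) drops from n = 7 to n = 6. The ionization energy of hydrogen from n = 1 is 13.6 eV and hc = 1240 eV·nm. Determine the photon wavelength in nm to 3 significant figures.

For Z = 3 the level energies scale as Z², so the effective Rydberg energy is 13.6 × 9 = 122.4 eV.
ΔE = 122.4 × (1/6² − 1/7²) = 122.4 × 0.007370 = 0.9020 eV.
λ = hc/ΔE = 1240 / 0.9020 = 1370 nm.

1370 nm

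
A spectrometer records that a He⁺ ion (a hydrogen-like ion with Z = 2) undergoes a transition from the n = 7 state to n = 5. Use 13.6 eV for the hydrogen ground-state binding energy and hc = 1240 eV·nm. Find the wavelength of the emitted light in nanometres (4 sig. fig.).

1163 nm

For Z = 2 the level energies scale as Z², so the effective Rydberg energy is 13.6 × 4 = 54.40 eV.
ΔE = 54.40 × (1/5² − 1/7²) = 54.40 × 0.01959 = 1.066 eV.
λ = hc/ΔE = 1240 / 1.066 = 1163 nm.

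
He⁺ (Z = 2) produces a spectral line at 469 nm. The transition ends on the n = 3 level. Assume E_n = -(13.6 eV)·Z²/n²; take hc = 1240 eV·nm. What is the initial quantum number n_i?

The photon energy is ΔE = hc/λ = 1240 / 469 = 2.644 eV.
With Z = 2, ΔE = 54.40 × (1/n_f² − 1/n_i²), so 1/n_f² − 1/n_i² = 0.04860.
With n_f = 3: 1/n_i² = 1/9 − 0.04860 = 0.06251, so n_i ≈ 4.00.

n_i = 4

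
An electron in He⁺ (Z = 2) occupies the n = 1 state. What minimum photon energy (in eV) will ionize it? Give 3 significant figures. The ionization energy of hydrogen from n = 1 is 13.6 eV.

54.4 eV

E_n = −13.6 Z²/n² = −54.40/n² eV for Z = 2.
E_1 = −54.40/1 = −54.4 eV, so ionization (to E = 0) requires 54.4 eV.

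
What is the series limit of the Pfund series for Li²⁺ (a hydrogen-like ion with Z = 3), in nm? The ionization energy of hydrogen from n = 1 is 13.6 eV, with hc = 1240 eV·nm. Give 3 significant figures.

The Pfund series has lower level n_f = 5; the series limit corresponds to n_i → ∞.
ΔE_max = 13.6 × 9 / 5² = 4.896 eV.
λ_min = 1240 / 4.896 = 253 nm.

253 nm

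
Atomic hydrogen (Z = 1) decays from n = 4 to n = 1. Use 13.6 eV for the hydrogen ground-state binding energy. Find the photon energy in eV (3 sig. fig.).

12.8 eV

E_4 = −13.60/16 = −0.8500 eV and E_1 = −13.60/1 = −13.60 eV.
The photon energy is |E_4 − E_1| = 12.8 eV.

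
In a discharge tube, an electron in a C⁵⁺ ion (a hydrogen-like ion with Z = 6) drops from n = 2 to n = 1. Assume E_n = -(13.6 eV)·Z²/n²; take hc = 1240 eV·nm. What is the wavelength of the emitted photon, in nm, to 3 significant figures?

For Z = 6 the level energies scale as Z², so the effective Rydberg energy is 13.6 × 36 = 489.6 eV.
ΔE = 489.6 × (1/1² − 1/2²) = 489.6 × 0.7500 = 367.2 eV.
λ = hc/ΔE = 1240 / 367.2 = 3.38 nm.

3.38 nm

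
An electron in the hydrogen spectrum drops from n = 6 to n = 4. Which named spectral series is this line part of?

Brackett

The series is set by the lower level: n_f = 4 is the Brackett series.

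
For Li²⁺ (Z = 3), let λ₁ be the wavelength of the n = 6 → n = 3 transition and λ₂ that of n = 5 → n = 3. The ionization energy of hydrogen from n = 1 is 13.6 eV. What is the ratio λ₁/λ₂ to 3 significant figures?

λ ∝ 1/ΔE ∝ 1/(1/n_f² − 1/n_i²), and the Z² and hc factors cancel in the ratio.
λ₁/λ₂ = (1/3² − 1/5²)/(1/3² − 1/6²) = 0.07111/0.08333 = 0.853.

0.853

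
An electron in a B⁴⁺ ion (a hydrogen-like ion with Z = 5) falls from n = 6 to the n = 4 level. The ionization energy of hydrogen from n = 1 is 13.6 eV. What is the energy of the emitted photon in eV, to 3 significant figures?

The Bohr energies scale as Z², so for Z = 5: E_n = −340.0/n² eV.
E_6 = −340.0/36 = −9.444 eV and E_4 = −340.0/16 = −21.25 eV.
The photon energy is |E_6 − E_4| = 11.8 eV.

11.8 eV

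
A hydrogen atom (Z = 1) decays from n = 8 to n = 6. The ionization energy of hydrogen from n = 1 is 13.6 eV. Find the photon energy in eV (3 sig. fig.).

E_8 = −13.60/64 = −0.2125 eV and E_6 = −13.60/36 = −0.3778 eV.
The photon energy is |E_8 − E_6| = 0.165 eV.

0.165 eV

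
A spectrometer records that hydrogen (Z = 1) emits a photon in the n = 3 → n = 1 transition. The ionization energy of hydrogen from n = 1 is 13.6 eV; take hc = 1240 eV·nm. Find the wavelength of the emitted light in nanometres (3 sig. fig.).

ΔE = 13.60 × (1/1² − 1/3²) = 13.60 × 0.8889 = 12.09 eV.
λ = hc/ΔE = 1240 / 12.09 = 103 nm.
This line belongs to the Lyman series.

103 nm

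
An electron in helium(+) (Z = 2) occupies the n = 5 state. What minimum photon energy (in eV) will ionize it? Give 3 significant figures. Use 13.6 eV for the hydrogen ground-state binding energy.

E_n = −13.6 Z²/n² = −54.40/n² eV for Z = 2.
E_5 = −54.40/25 = −2.18 eV, so ionization (to E = 0) requires 2.18 eV.

2.18 eV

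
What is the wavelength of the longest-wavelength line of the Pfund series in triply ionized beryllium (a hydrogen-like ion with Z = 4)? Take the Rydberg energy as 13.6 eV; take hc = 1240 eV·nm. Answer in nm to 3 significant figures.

466 nm

The Pfund series terminates on n_f = 5; the first line has n_i = 5+1 = 6.
ΔE = 217.6 × (1/5² − 1/6²) = 2.660 eV.
λ = 1240 / 2.660 = 466 nm.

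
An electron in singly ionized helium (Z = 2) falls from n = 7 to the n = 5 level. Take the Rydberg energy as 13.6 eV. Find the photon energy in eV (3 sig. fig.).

1.07 eV

The Bohr energies scale as Z², so for Z = 2: E_n = −54.40/n² eV.
E_7 = −54.40/49 = −1.110 eV and E_5 = −54.40/25 = −2.176 eV.
The photon energy is |E_7 − E_5| = 1.07 eV.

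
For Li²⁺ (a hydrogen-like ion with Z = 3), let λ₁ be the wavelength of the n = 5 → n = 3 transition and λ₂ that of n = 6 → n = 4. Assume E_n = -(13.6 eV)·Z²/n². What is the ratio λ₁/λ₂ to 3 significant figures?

0.488

λ ∝ 1/ΔE ∝ 1/(1/n_f² − 1/n_i²), and the Z² and hc factors cancel in the ratio.
λ₁/λ₂ = (1/4² − 1/6²)/(1/3² − 1/5²) = 0.03472/0.07111 = 0.488.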